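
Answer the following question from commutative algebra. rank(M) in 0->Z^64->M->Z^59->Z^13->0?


Alt sum=0:
(-1)^0*64 + (-1)^1*? + (-1)^2*59 + (-1)^3*13=0
rank(M)=110


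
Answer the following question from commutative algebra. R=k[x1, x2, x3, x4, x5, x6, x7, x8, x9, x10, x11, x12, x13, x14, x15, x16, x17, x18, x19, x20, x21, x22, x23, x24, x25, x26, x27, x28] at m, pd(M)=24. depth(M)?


pd+depth=depth(R)=28
depth=28-24=4


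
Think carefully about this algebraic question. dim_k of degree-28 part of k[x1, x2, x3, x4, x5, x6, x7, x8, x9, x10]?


C(d+n-1,n-1)=C(37,9)=124403620


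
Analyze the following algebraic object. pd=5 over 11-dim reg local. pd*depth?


pd+depth=11
depth=11-5=6
pd*depth=5*6=30


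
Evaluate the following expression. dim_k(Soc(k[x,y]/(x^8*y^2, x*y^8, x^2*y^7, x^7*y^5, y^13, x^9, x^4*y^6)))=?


Socle = ann(m) = span of standard monomials u with x*u, y*u in I (staircase corners).
Minimal generators: x^9, x^8*y^2, x^7*y^5, x^4*y^6, x^2*y^7, x*y^8, y^13
Corners: y^12, xy^7, x^3y^6, x^6y^5, x^7y^4, x^8y
Socle dim=6


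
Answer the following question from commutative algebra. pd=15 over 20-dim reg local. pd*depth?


pd+depth=20
depth=20-15=5
pd*depth=15*5=75


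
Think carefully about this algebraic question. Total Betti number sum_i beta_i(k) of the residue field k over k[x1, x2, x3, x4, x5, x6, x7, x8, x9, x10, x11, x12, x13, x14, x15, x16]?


Koszul resolution: beta_i(k)=C(n,i), n=16
sum_i C(16,i) = 2^16 = 65536


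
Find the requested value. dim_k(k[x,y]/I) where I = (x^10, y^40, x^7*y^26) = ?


k[x,y]/I, I = (x^10, y^40, x^7*y^26)
Rect: 10x40=400. Corner: (10-7)x(40-26)=42.
dim = 400-42 = 358


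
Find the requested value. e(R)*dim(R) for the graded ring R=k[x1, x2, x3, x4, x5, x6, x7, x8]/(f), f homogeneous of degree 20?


e(R)=deg(f)=20, dim(R)=8-1=7
e*dim=20*7=140


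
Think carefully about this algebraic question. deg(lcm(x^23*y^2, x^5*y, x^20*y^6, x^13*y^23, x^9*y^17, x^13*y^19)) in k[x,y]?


lcm = componentwise max:
x: max(23,5,20,13,9,13)=23
y: max(2,1,6,23,17,19)=23
Total=23+23=46


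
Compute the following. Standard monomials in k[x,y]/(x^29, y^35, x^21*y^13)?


k[x,y]/I, I = (x^29, y^35, x^21*y^13)
Rect: 29x35=1015. Corner: (29-21)x(35-13)=176.
dim = 1015-176 = 839


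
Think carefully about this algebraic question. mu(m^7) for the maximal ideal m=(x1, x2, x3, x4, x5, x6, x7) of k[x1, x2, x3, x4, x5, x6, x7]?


Graded Nakayama: mu(m^d) = dim_k (m^d/m^(d+1)) = #degree-7 monomials in 7 vars
C(n+d-1,d)=C(13,7)=1716


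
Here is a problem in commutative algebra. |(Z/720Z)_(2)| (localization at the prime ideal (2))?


2-primary part: 720=2^4*45
Size=2^4=16


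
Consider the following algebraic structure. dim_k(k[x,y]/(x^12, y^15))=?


Basis: x^i*y^j, i<12, j<15
12*15=180


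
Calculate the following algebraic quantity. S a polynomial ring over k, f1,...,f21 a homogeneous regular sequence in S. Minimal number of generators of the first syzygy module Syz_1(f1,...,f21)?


Regular sequence => Koszul complex is the minimal free resolution.
Syz_1 minimally generated by Koszul relations f_i*e_j - f_j*e_i (i<j): mu(Syz_1) = beta_2 = C(m,2) = m(m-1)/2
m=21
21*20/2 = 210


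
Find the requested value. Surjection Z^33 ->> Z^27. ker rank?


rank(ker) = 33-27 = 6


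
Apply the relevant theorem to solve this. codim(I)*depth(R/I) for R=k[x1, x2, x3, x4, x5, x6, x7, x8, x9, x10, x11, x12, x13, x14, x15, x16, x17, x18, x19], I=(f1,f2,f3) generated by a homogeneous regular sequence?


codim=3, depth=dim(R/I)=19-3=16
Product=3*16=48


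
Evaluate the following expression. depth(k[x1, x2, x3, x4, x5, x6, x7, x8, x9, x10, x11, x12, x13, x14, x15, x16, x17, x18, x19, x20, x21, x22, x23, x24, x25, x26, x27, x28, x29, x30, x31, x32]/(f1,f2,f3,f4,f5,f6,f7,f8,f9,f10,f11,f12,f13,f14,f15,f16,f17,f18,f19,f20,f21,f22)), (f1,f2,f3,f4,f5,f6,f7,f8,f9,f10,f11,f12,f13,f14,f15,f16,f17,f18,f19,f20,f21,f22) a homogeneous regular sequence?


depth(R)=32
depth(R/I)=32-22=10


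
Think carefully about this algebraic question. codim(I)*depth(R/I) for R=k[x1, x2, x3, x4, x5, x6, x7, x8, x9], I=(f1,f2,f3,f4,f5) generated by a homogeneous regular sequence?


codim=5, depth=dim(R/I)=9-5=4
Product=5*4=20


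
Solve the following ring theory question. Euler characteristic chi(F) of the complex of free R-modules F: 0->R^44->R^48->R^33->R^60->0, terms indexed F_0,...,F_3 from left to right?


chi = sum (-1)^i * rank:
(-1)^0*44=44
(-1)^1*48=-48
(-1)^2*33=33
(-1)^3*60=-60
chi=-31


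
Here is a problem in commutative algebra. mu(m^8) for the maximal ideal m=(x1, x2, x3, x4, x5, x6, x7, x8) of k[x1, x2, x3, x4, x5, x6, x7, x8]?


Graded Nakayama: mu(m^d) = dim_k (m^d/m^(d+1)) = #degree-8 monomials in 8 vars
C(n+d-1,d)=C(15,8)=6435


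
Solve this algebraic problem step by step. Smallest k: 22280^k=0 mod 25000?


22280^k mod 25000:
k=1: 22280
k=2: 23400
k=3: 2000
k=4: 10000
k=5: 0
First zero at k = 5


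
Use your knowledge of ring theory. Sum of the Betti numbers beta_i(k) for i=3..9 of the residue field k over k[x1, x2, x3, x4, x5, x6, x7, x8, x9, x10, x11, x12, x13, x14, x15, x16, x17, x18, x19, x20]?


Koszul resolution: beta_i(k)=C(n,i), n=20
C(20,3)=1140, C(20,4)=4845, C(20,5)=15504, C(20,6)=38760, C(20,7)=77520, C(20,8)=125970, C(20,9)=167960
Sum=431699


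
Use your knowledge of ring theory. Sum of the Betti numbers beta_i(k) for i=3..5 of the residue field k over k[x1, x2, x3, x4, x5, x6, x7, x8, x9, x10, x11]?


Koszul resolution: beta_i(k)=C(n,i), n=11
C(11,3)=165, C(11,4)=330, C(11,5)=462
Sum=957


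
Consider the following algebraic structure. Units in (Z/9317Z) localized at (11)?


Local ring = Z/1331Z.
phi(1331) = 11^2*(11-1) = 1210


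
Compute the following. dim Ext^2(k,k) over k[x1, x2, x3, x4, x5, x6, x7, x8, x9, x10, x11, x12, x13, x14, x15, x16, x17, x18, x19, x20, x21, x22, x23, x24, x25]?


C(n,i)=C(25,2)=300


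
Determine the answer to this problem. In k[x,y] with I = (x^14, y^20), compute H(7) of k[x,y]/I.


k[x,y], I = (x^14, y^20), d = 7
Need i < 14 and d-i < 20.
Range: 0 <= i <= 7.
H(7) = 8


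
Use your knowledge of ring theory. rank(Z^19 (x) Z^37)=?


rank(M(x)N) = rank(M)*rank(N)
19*37 = 703


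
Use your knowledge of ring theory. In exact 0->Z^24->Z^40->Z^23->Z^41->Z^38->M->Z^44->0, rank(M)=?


Alt sum=0:
(-1)^0*24 + (-1)^1*40 + (-1)^2*23 + (-1)^3*41 + (-1)^4*38 + (-1)^5*? + (-1)^6*44=0
rank(M)=48


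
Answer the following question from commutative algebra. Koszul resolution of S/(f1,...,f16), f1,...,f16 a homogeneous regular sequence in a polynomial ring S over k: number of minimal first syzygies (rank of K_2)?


Regular sequence => Koszul complex is the minimal free resolution.
Syz_1 minimally generated by Koszul relations f_i*e_j - f_j*e_i (i<j): mu(Syz_1) = beta_2 = C(m,2) = m(m-1)/2
m=16
16*15/2 = 120


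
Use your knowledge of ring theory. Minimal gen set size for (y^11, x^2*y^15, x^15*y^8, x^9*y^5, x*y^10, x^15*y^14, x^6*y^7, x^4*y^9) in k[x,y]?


Remove redundant (divisible by others).
x^15*y^14 redundant.
x^2*y^15 redundant.
x^15*y^8 redundant.
Min: x^9*y^5, x^6*y^7, x^4*y^9, x*y^10, y^11
Count=5


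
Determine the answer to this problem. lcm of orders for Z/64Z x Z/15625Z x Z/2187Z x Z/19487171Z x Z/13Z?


Exponent = lcm of the cyclic orders; pairwise coprime => product.
2^6*5^6*3^7*11^7*13^1=64*15625*2187*19487171*13=554039758701000000


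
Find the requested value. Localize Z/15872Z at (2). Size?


2-primary part: 15872=2^9*31
Size=2^9=512


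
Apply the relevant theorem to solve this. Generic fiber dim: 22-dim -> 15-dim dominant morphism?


dim(fiber)=dim(X)-dim(Y)=22-15=7


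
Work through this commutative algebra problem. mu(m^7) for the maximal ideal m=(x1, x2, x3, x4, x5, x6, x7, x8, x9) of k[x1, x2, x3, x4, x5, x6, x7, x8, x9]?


Graded Nakayama: mu(m^d) = dim_k (m^d/m^(d+1)) = #degree-7 monomials in 9 vars
C(n+d-1,d)=C(15,7)=6435


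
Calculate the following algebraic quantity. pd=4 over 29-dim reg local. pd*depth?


pd+depth=29
depth=29-4=25
pd*depth=4*25=100


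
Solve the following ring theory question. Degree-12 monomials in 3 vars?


C(d+n-1,n-1)=C(14,2)=91


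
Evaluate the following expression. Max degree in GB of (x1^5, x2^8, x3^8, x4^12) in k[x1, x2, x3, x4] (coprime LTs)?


Pure powers, coprime LTs => already GB.
Degrees: 5, 8, 8, 12
Max=12


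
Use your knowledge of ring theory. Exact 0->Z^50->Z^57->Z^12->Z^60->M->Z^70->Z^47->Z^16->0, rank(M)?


Alt sum=0:
(-1)^0*50 + (-1)^1*57 + (-1)^2*12 + (-1)^3*60 + (-1)^4*? + (-1)^5*70 + (-1)^6*47 + (-1)^7*16=0
rank(M)=94


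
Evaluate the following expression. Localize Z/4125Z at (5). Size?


5-primary part: 4125=5^3*33
Size=5^3=125


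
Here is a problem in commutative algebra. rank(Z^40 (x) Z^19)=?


rank(M(x)N) = rank(M)*rank(N)
40*19 = 760


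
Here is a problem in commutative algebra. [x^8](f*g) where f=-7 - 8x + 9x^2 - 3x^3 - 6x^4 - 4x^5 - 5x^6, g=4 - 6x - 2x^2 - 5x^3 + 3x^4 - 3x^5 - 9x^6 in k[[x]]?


[x^8] = sum a_i*b_j, i+j=8
  9*-9=-81
  -3*-3=9
  -6*3=-18
  -4*-5=20
  -5*-2=10
Sum=-60


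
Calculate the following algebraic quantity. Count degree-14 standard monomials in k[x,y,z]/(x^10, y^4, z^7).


Need i<10, j<4, k<7 with i+j+k=14.
For each i, j ranges over max(0,14-i-6)..min(3,14-i):
  i=0: j in [8,3] -> 0
  i=1: j in [7,3] -> 0
  i=2: j in [6,3] -> 0
  i=3: j in [5,3] -> 0
  i=4: j in [4,3] -> 0
  i=5: j in [3,3] -> 1
  i=6: j in [2,3] -> 2
  i=7: j in [1,3] -> 3
  i=8: j in [0,3] -> 4
  i=9: j in [0,3] -> 4
H(14) = 0+0+0+0+0+1+2+3+4+4 = 14


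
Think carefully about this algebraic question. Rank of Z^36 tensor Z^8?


rank(M(x)N) = rank(M)*rank(N)
36*8 = 288


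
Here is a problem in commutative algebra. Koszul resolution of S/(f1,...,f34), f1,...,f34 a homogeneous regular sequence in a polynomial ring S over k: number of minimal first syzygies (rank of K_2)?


Regular sequence => Koszul complex is the minimal free resolution.
Syz_1 minimally generated by Koszul relations f_i*e_j - f_j*e_i (i<j): mu(Syz_1) = beta_2 = C(m,2) = m(m-1)/2
m=34
34*33/2 = 561


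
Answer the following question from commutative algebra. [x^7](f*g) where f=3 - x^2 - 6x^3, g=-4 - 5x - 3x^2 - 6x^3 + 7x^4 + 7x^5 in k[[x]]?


[x^7] = sum a_i*b_j, i+j=7
  -1*7=-7
  -6*7=-42
Sum=-49


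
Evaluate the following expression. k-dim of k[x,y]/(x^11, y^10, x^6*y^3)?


k[x,y]/I, I = (x^11, y^10, x^6*y^3)
Rect: 11x10=110. Corner: (11-6)x(10-3)=35.
dim = 110-35 = 75


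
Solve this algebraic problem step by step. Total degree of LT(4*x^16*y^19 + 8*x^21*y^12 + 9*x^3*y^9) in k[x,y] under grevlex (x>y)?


LT: 4*x^16*y^19
deg_x=16, deg_y=19
Total=16+19=35


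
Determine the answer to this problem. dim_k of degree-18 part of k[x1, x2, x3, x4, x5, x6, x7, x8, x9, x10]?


C(d+n-1,n-1)=C(27,9)=4686825


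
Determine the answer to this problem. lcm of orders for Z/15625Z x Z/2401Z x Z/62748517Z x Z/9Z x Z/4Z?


Exponent = lcm of the cyclic orders; pairwise coprime => product.
5^6*7^4*13^7*3^2*2^2=15625*2401*62748517*9*4=84745793990812500


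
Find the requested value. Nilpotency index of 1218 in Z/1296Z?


1218^k mod 1296:
k=1: 1218
k=2: 900
k=3: 1080
k=4: 0
First zero at k = 4


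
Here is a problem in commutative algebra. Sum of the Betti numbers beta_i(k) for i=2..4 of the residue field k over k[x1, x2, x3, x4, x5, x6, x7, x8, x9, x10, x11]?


Koszul resolution: beta_i(k)=C(n,i), n=11
C(11,2)=55, C(11,3)=165, C(11,4)=330
Sum=550


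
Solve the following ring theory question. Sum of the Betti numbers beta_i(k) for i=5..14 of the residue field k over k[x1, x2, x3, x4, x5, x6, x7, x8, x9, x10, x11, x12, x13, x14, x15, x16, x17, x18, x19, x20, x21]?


Koszul resolution: beta_i(k)=C(n,i), n=21
C(21,5)=20349, C(21,6)=54264, C(21,7)=116280, C(21,8)=203490, C(21,9)=293930, C(21,10)=352716, C(21,11)=352716, C(21,12)=293930, C(21,13)=203490, C(21,14)=116280
Sum=2007445


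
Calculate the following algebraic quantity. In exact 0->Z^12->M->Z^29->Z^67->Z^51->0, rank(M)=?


Alt sum=0:
(-1)^0*12 + (-1)^1*? + (-1)^2*29 + (-1)^3*67 + (-1)^4*51=0
rank(M)=25


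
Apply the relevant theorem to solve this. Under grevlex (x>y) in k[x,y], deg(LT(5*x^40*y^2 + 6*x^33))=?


LT: 5*x^40*y^2
deg_x=40, deg_y=2
Total=40+2=42


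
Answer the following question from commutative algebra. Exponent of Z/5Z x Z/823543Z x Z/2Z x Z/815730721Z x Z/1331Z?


Exponent = lcm of the cyclic orders; pairwise coprime => product.
5^1*7^7*2^1*13^8*11^3=5*823543*2*815730721*1331=8941515917939534930


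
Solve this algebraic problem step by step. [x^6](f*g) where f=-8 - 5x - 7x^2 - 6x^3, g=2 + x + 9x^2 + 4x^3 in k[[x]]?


[x^6] = sum a_i*b_j, i+j=6
  -6*4=-24
Sum=-24


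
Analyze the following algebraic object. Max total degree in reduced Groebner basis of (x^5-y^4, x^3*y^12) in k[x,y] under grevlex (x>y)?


LT(f1)=x^5, LT(f2)=x^3y^12, lcm=x^5y^12
S(f1,f2) = y^12*f1 - x^2*f2 = -y^16
Reduced GB = {f1, f2, y^16}; degrees 5, 15, 16
Max = 16


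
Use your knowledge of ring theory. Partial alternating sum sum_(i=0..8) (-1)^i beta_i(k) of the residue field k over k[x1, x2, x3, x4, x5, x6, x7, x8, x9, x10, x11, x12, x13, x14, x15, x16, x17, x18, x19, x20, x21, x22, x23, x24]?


Koszul resolution: beta_i(k)=C(n,i), n=24
sum_(i=0..p) (-1)^i C(n,i) = (-1)^p C(n-1,p)
(-1)^8*C(23,8) = (-1)^8*490314 = 490314


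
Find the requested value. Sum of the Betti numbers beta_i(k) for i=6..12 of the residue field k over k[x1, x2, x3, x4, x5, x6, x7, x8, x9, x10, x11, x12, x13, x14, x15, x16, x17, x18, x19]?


Koszul resolution: beta_i(k)=C(n,i), n=19
C(19,6)=27132, C(19,7)=50388, C(19,8)=75582, C(19,9)=92378, C(19,10)=92378, C(19,11)=75582, C(19,12)=50388
Sum=463828


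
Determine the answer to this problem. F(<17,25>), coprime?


gcd(17,25)=1 => F=ab-a-b=17*25-17-25=425-42=383


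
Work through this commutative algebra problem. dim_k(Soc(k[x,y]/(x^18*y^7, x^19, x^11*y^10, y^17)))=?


Socle = ann(m) = span of standard monomials u with x*u, y*u in I (staircase corners).
Minimal generators: x^19, x^18*y^7, x^11*y^10, y^17
Corners: x^10y^16, x^17y^9, x^18y^6
Socle dim=3


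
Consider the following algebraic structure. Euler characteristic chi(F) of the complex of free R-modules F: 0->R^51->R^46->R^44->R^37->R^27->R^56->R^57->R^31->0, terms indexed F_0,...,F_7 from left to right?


chi = sum (-1)^i * rank:
(-1)^0*51=51
(-1)^1*46=-46
(-1)^2*44=44
(-1)^3*37=-37
(-1)^4*27=27
(-1)^5*56=-56
(-1)^6*57=57
(-1)^7*31=-31
chi=9


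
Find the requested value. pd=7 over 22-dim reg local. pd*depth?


pd+depth=22
depth=22-7=15
pd*depth=7*15=105


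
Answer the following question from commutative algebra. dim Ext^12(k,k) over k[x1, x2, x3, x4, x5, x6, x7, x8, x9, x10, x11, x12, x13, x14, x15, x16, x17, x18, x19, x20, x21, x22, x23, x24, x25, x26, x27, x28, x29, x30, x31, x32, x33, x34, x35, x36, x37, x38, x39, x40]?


C(n,i)=C(40,12)=5586853480


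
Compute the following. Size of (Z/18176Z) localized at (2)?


2-primary part: 18176=2^8*71
Size=2^8=256


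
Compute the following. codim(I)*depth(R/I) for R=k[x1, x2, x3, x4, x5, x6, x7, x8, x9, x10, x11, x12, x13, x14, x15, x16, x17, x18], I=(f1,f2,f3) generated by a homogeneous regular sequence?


codim=3, depth=dim(R/I)=18-3=15
Product=3*15=45


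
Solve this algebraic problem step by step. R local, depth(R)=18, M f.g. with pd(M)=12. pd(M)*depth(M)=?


pd+depth=18
depth=18-12=6
pd*depth=12*6=72


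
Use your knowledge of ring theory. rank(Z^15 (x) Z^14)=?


rank(M(x)N) = rank(M)*rank(N)
15*14 = 210


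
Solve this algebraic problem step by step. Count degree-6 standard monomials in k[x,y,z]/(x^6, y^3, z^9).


Need i<6, j<3, k<9 with i+j+k=6.
For each i, j ranges over max(0,6-i-8)..min(2,6-i):
  i=0: j in [0,2] -> 3
  i=1: j in [0,2] -> 3
  i=2: j in [0,2] -> 3
  i=3: j in [0,2] -> 3
  i=4: j in [0,2] -> 3
  i=5: j in [0,1] -> 2
H(6) = 3+3+3+3+3+2 = 17


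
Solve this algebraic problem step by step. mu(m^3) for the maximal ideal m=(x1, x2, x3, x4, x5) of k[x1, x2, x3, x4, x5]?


Graded Nakayama: mu(m^d) = dim_k (m^d/m^(d+1)) = #degree-3 monomials in 5 vars
C(n+d-1,d)=C(7,3)=35


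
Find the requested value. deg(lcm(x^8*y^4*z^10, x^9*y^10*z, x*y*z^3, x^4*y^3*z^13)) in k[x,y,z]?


lcm = componentwise max:
x: max(8,9,1,4)=9
y: max(4,10,1,3)=10
z: max(10,1,3,13)=13
Total=9+10+13=32


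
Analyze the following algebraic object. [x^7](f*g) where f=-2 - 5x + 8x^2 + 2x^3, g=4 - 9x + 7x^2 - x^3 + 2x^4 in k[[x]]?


[x^7] = sum a_i*b_j, i+j=7
  2*2=4
Sum=4


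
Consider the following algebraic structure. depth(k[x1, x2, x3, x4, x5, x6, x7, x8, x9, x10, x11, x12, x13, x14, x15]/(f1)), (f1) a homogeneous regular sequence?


depth(R)=15
depth(R/I)=15-1=14


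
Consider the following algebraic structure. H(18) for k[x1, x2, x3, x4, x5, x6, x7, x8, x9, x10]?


C(d+n-1,n-1)=C(27,9)=4686825


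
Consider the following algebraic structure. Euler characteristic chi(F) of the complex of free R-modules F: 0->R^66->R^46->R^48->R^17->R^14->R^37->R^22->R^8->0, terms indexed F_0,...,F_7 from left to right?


chi = sum (-1)^i * rank:
(-1)^0*66=66
(-1)^1*46=-46
(-1)^2*48=48
(-1)^3*17=-17
(-1)^4*14=14
(-1)^5*37=-37
(-1)^6*22=22
(-1)^7*8=-8
chi=42


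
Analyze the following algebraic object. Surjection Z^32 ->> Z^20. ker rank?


rank(ker) = 32-20 = 12


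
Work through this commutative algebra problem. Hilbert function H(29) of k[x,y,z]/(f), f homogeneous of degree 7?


C(31,2)-C(24,2)=465-276=189


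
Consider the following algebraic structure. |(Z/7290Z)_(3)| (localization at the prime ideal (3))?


3-primary part: 7290=3^6*10
Size=3^6=729


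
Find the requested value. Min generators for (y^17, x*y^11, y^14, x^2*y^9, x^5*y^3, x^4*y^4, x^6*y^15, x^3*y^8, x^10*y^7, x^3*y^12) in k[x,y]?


Remove redundant (divisible by others).
x^10*y^7 redundant.
y^17 redundant.
x^3*y^12 redundant.
x^6*y^15 redundant.
Min: x^5*y^3, x^4*y^4, x^3*y^8, x^2*y^9, x*y^11, y^14
Count=6


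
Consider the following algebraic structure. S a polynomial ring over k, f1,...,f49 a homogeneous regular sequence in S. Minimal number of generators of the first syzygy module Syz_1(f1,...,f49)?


Regular sequence => Koszul complex is the minimal free resolution.
Syz_1 minimally generated by Koszul relations f_i*e_j - f_j*e_i (i<j): mu(Syz_1) = beta_2 = C(m,2) = m(m-1)/2
m=49
49*48/2 = 1176


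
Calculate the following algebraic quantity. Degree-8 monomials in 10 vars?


C(d+n-1,n-1)=C(17,9)=24310


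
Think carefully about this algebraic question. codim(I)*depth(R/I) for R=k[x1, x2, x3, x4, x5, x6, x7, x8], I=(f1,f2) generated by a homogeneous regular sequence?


codim=2, depth=dim(R/I)=8-2=6
Product=2*6=12


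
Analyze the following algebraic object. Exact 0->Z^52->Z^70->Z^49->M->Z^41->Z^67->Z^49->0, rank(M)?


Alt sum=0:
(-1)^0*52 + (-1)^1*70 + (-1)^2*49 + (-1)^3*? + (-1)^4*41 + (-1)^5*67 + (-1)^6*49=0
rank(M)=54


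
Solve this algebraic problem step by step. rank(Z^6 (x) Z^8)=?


rank(M(x)N) = rank(M)*rank(N)
6*8 = 48


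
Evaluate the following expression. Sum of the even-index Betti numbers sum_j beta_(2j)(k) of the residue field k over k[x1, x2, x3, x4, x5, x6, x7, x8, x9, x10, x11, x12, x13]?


Koszul resolution: beta_i(k)=C(n,i), n=13
sum_even C(13,i) = 2^(n-1) = 2^12 = 4096


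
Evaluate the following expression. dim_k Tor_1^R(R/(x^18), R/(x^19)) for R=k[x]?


Tor_1(R/I,R/J)=(I cap J)/IJ=(x^19)/(x^37)
dim=37-19=min(18,19)=18


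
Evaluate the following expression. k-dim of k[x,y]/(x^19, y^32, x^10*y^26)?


k[x,y]/I, I = (x^19, y^32, x^10*y^26)
Rect: 19x32=608. Corner: (19-10)x(32-26)=54.
dim = 608-54 = 554


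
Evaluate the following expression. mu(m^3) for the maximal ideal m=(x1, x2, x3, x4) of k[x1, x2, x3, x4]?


Graded Nakayama: mu(m^d) = dim_k (m^d/m^(d+1)) = #degree-3 monomials in 4 vars
C(n+d-1,d)=C(6,3)=20


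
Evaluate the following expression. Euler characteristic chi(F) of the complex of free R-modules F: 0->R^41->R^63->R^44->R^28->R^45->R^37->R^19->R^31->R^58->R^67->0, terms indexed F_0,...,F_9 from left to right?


chi = sum (-1)^i * rank:
(-1)^0*41=41
(-1)^1*63=-63
(-1)^2*44=44
(-1)^3*28=-28
(-1)^4*45=45
(-1)^5*37=-37
(-1)^6*19=19
(-1)^7*31=-31
(-1)^8*58=58
(-1)^9*67=-67
chi=-19


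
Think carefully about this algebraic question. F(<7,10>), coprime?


gcd(7,10)=1 => F=ab-a-b=7*10-7-10=70-17=53


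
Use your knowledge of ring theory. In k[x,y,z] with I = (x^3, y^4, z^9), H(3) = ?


Need i<3, j<4, k<9 with i+j+k=3.
For each i, j ranges over max(0,3-i-8)..min(3,3-i):
  i=0: j in [0,3] -> 4
  i=1: j in [0,2] -> 3
  i=2: j in [0,1] -> 2
H(3) = 4+3+2 = 9


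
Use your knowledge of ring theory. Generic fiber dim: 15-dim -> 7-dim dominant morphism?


dim(fiber)=dim(X)-dim(Y)=15-7=8


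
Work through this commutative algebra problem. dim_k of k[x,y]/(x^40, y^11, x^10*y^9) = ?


k[x,y]/I, I = (x^40, y^11, x^10*y^9)
Rect: 40x11=440. Corner: (40-10)x(11-9)=60.
dim = 440-60 = 380


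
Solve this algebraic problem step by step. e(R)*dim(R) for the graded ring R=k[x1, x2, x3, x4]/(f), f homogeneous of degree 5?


e(R)=deg(f)=5, dim(R)=4-1=3
e*dim=5*3=15


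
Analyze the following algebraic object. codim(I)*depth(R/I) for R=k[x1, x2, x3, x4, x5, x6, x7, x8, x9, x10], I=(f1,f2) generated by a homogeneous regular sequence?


codim=2, depth=dim(R/I)=10-2=8
Product=2*8=16


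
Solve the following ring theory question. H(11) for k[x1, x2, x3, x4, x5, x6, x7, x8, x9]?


C(d+n-1,n-1)=C(19,8)=75582


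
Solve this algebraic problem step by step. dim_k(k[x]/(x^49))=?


Basis: 1,x,...,x^48
dim=49


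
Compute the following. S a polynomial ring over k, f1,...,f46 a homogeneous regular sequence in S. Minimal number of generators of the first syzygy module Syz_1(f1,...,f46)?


Regular sequence => Koszul complex is the minimal free resolution.
Syz_1 minimally generated by Koszul relations f_i*e_j - f_j*e_i (i<j): mu(Syz_1) = beta_2 = C(m,2) = m(m-1)/2
m=46
46*45/2 = 1035


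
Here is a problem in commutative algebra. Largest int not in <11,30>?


gcd(11,30)=1 => F=ab-a-b=11*30-11-30=330-41=289


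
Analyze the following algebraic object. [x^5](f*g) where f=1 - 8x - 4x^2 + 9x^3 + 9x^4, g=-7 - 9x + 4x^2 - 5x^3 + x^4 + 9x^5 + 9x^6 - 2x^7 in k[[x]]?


[x^5] = sum a_i*b_j, i+j=5
  1*9=9
  -8*1=-8
  -4*-5=20
  9*4=36
  9*-9=-81
Sum=-24


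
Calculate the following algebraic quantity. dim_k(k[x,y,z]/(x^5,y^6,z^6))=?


Basis: x^iy^jz^k, i<5,j<6,k<6
5*6*6=180


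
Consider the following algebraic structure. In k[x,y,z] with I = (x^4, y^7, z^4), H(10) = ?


Need i<4, j<7, k<4 with i+j+k=10.
For each i, j ranges over max(0,10-i-3)..min(6,10-i):
  i=0: j in [7,6] -> 0
  i=1: j in [6,6] -> 1
  i=2: j in [5,6] -> 2
  i=3: j in [4,6] -> 3
H(10) = 0+1+2+3 = 6


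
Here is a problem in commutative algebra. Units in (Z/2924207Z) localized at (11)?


Local ring = Z/1331Z.
phi(1331) = 11^2*(11-1) = 1210


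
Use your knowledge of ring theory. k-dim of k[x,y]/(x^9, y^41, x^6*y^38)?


k[x,y]/I, I = (x^9, y^41, x^6*y^38)
Rect: 9x41=369. Corner: (9-6)x(41-38)=9.
dim = 369-9 = 360


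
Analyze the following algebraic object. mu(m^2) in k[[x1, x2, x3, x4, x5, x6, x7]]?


C(n+d-1,d)=C(8,2)=28


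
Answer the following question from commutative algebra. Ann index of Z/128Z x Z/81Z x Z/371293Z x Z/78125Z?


Exponent = lcm of the cyclic orders; pairwise coprime => product.
2^7*3^4*13^5*5^7=128*81*371293*78125=300747330000000


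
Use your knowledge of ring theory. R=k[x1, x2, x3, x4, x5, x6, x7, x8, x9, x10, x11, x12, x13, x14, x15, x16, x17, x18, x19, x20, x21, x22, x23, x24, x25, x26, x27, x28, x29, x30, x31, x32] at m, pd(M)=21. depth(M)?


pd+depth=depth(R)=32
depth=32-21=11


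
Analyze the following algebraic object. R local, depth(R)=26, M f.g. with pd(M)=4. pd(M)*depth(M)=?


pd+depth=26
depth=26-4=22
pd*depth=4*22=88


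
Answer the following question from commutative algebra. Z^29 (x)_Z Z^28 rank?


rank(M(x)N) = rank(M)*rank(N)
29*28 = 812


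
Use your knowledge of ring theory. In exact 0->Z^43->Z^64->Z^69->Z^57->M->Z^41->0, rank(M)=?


Alt sum=0:
(-1)^0*43 + (-1)^1*64 + (-1)^2*69 + (-1)^3*57 + (-1)^4*? + (-1)^5*41=0
rank(M)=50


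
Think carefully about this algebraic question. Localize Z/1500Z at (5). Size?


5-primary part: 1500=5^3*12
Size=5^3=125


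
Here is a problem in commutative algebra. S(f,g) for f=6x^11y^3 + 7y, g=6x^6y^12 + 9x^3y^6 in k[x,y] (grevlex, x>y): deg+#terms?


LT(f)=6x^11y^3, LT(g)=6x^6y^12
lcm(LM)=x^11y^12
S(f,g) (scaled by 36 to clear denominators) = 6y^9*f - 6x^5*g = -54x^8y^6 + 42y^10
2 terms, deg 14.
14+2=16


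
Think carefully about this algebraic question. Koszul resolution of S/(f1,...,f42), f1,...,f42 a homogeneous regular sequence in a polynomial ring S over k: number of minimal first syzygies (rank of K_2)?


Regular sequence => Koszul complex is the minimal free resolution.
Syz_1 minimally generated by Koszul relations f_i*e_j - f_j*e_i (i<j): mu(Syz_1) = beta_2 = C(m,2) = m(m-1)/2
m=42
42*41/2 = 861


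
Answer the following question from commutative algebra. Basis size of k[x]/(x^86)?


Basis: 1,x,...,x^85
dim=86


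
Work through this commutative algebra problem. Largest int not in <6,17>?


gcd(6,17)=1 => F=ab-a-b=6*17-6-17=102-23=79


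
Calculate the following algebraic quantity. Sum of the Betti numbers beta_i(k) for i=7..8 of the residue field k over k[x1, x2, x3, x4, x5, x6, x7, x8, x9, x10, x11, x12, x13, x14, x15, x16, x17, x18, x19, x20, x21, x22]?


Koszul resolution: beta_i(k)=C(n,i), n=22
C(22,7)=170544, C(22,8)=319770
Sum=490314


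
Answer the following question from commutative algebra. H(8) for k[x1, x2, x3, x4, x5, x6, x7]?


C(d+n-1,n-1)=C(14,6)=3003


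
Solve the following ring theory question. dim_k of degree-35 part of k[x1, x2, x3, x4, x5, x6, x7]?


C(d+n-1,n-1)=C(41,6)=4496388


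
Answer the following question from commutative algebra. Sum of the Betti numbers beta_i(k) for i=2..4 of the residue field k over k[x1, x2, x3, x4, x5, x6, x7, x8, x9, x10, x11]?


Koszul resolution: beta_i(k)=C(n,i), n=11
C(11,2)=55, C(11,3)=165, C(11,4)=330
Sum=550


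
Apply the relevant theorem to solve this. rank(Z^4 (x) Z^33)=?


rank(M(x)N) = rank(M)*rank(N)
4*33 = 132


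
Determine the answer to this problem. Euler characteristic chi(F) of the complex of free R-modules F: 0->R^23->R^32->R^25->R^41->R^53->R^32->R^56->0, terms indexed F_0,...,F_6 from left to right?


chi = sum (-1)^i * rank:
(-1)^0*23=23
(-1)^1*32=-32
(-1)^2*25=25
(-1)^3*41=-41
(-1)^4*53=53
(-1)^5*32=-32
(-1)^6*56=56
chi=52


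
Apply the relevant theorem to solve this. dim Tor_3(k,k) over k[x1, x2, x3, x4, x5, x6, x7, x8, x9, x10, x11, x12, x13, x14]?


Koszul: C(n,i)=C(14,3)=364


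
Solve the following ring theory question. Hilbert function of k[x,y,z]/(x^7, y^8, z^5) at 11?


Need i<7, j<8, k<5 with i+j+k=11.
For each i, j ranges over max(0,11-i-4)..min(7,11-i):
  i=0: j in [7,7] -> 1
  i=1: j in [6,7] -> 2
  i=2: j in [5,7] -> 3
  i=3: j in [4,7] -> 4
  i=4: j in [3,7] -> 5
  i=5: j in [2,6] -> 5
  i=6: j in [1,5] -> 5
H(11) = 1+2+3+4+5+5+5 = 25


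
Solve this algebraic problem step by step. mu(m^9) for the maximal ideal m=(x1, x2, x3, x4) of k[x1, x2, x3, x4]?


Graded Nakayama: mu(m^d) = dim_k (m^d/m^(d+1)) = #degree-9 monomials in 4 vars
C(n+d-1,d)=C(12,9)=220


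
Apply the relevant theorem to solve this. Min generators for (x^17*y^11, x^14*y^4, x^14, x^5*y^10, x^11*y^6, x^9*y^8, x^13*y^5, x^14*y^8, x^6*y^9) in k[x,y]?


Remove redundant (divisible by others).
x^14*y^8 redundant.
x^14*y^4 redundant.
x^17*y^11 redundant.
Min: x^14, x^13*y^5, x^11*y^6, x^9*y^8, x^6*y^9, x^5*y^10
Count=6


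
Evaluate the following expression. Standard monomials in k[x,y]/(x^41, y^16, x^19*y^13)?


k[x,y]/I, I = (x^41, y^16, x^19*y^13)
Rect: 41x16=656. Corner: (41-19)x(16-13)=66.
dim = 656-66 = 590


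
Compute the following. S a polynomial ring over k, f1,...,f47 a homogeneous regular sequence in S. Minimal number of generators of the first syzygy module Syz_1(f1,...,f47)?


Regular sequence => Koszul complex is the minimal free resolution.
Syz_1 minimally generated by Koszul relations f_i*e_j - f_j*e_i (i<j): mu(Syz_1) = beta_2 = C(m,2) = m(m-1)/2
m=47
47*46/2 = 1081


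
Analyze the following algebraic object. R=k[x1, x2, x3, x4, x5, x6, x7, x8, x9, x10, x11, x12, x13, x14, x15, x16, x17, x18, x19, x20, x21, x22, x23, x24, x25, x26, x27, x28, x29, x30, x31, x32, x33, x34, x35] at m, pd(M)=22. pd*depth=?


pd+depth=35
depth=35-22=13
pd*depth=22*13=286


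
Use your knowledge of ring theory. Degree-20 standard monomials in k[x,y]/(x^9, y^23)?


k[x,y], I = (x^9, y^23), d = 20
Need i < 9 and d-i < 23.
Range: 0 <= i <= 8.
H(20) = 9


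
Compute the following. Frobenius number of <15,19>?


gcd(15,19)=1 => F=ab-a-b=15*19-15-19=285-34=251


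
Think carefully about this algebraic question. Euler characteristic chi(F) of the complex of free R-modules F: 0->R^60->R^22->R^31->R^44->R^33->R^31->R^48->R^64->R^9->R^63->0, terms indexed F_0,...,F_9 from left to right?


chi = sum (-1)^i * rank:
(-1)^0*60=60
(-1)^1*22=-22
(-1)^2*31=31
(-1)^3*44=-44
(-1)^4*33=33
(-1)^5*31=-31
(-1)^6*48=48
(-1)^7*64=-64
(-1)^8*9=9
(-1)^9*63=-63
chi=-43


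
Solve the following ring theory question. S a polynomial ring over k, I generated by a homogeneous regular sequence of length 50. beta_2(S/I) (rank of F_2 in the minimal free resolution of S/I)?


Regular sequence => Koszul complex is the minimal free resolution.
Syz_1 minimally generated by Koszul relations f_i*e_j - f_j*e_i (i<j): mu(Syz_1) = beta_2 = C(m,2) = m(m-1)/2
m=50
50*49/2 = 1225


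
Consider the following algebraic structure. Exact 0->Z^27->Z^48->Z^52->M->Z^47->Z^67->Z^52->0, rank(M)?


Alt sum=0:
(-1)^0*27 + (-1)^1*48 + (-1)^2*52 + (-1)^3*? + (-1)^4*47 + (-1)^5*67 + (-1)^6*52=0
rank(M)=63


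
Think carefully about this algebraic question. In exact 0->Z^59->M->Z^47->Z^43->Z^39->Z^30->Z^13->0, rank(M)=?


Alt sum=0:
(-1)^0*59 + (-1)^1*? + (-1)^2*47 + (-1)^3*43 + (-1)^4*39 + (-1)^5*30 + (-1)^6*13=0
rank(M)=85


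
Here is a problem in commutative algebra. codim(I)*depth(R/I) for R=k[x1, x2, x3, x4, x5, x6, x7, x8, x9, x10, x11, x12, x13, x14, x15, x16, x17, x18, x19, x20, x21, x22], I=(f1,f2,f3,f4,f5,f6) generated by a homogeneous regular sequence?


codim=6, depth=dim(R/I)=22-6=16
Product=6*16=96


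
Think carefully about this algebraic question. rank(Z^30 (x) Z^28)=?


rank(M(x)N) = rank(M)*rank(N)
30*28 = 840


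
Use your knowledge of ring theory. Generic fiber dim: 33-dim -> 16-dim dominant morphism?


dim(fiber)=dim(X)-dim(Y)=33-16=17


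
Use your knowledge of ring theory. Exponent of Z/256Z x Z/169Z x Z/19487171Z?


Exponent = lcm of the cyclic orders; pairwise coprime => product.
2^8*13^2*11^7=256*169*19487171=843092966144


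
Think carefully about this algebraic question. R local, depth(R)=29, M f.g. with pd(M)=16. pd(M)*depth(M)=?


pd+depth=29
depth=29-16=13
pd*depth=16*13=208


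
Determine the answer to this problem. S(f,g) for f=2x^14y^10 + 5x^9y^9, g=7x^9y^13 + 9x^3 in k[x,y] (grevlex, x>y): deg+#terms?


LT(f)=2x^14y^10, LT(g)=7x^9y^13
lcm(LM)=x^14y^13
S(f,g) (scaled by 14 to clear denominators) = 7y^3*f - 2x^5*g = 35x^9y^12 - 18x^8
2 terms, deg 21.
21+2=23


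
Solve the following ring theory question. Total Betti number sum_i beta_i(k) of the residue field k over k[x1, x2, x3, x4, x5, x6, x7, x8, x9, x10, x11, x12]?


Koszul resolution: beta_i(k)=C(n,i), n=12
sum_i C(12,i) = 2^12 = 4096


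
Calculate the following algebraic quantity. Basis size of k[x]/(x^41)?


Basis: 1,x,...,x^40
dim=41


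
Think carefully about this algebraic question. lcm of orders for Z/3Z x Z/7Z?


Exponent = lcm of the cyclic orders; pairwise coprime => product.
3^1*7^1=3*7=21


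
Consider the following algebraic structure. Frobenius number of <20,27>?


gcd(20,27)=1 => F=ab-a-b=20*27-20-27=540-47=493


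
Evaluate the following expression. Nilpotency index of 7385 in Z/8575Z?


7385^k mod 8575:
k=1: 7385
k=2: 1225
k=3: 0
First zero at k = 3


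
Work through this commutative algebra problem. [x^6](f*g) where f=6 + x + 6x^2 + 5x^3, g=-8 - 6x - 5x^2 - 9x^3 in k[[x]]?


[x^6] = sum a_i*b_j, i+j=6
  5*-9=-45
Sum=-45


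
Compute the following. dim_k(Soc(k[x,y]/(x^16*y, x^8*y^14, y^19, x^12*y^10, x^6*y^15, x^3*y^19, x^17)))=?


Socle = ann(m) = span of standard monomials u with x*u, y*u in I (staircase corners).
Redundant generators: x^3*y^19
Minimal generators: x^17, x^16*y, x^12*y^10, x^8*y^14, x^6*y^15, y^19
Corners: x^5y^18, x^7y^14, x^11y^13, x^15y^9, x^16
Socle dim=5


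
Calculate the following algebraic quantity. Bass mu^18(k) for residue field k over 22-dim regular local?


C(n,i)=C(22,18)=7315


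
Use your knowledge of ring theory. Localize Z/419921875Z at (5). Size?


5-primary part: 419921875=5^10*43
Size=5^10=9765625


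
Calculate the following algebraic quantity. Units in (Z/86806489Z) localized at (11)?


Local ring = Z/1771561Z.
phi(1771561) = 11^5*(11-1) = 1610510


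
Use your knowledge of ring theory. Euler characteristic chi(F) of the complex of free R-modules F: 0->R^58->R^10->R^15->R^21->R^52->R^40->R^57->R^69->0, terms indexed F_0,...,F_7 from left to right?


chi = sum (-1)^i * rank:
(-1)^0*58=58
(-1)^1*10=-10
(-1)^2*15=15
(-1)^3*21=-21
(-1)^4*52=52
(-1)^5*40=-40
(-1)^6*57=57
(-1)^7*69=-69
chi=42


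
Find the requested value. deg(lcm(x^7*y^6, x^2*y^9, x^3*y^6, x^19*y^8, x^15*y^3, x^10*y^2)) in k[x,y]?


lcm = componentwise max:
x: max(7,2,3,19,15,10)=19
y: max(6,9,6,8,3,2)=9
Total=19+9=28


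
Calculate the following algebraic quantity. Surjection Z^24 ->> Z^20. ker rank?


rank(ker) = 24-20 = 4


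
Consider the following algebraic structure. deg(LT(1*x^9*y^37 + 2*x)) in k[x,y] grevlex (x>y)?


LT: 1*x^9*y^37
deg_x=9, deg_y=37
Total=9+37=46


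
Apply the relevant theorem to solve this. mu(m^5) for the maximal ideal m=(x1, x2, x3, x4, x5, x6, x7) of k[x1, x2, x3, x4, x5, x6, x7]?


Graded Nakayama: mu(m^d) = dim_k (m^d/m^(d+1)) = #degree-5 monomials in 7 vars
C(n+d-1,d)=C(11,5)=462


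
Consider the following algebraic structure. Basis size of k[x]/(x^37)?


Basis: 1,x,...,x^36
dim=37


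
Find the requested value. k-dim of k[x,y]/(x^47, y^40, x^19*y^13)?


k[x,y]/I, I = (x^47, y^40, x^19*y^13)
Rect: 47x40=1880. Corner: (47-19)x(40-13)=756.
dim = 1880-756 = 1124


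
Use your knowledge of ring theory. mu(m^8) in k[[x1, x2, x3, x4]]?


C(n+d-1,d)=C(11,8)=165


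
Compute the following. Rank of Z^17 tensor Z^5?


rank(M(x)N) = rank(M)*rank(N)
17*5 = 85


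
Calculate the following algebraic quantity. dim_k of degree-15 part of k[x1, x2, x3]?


C(d+n-1,n-1)=C(17,2)=136


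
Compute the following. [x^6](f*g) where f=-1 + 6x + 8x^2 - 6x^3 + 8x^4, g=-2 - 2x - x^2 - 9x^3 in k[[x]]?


[x^6] = sum a_i*b_j, i+j=6
  -6*-9=54
  8*-1=-8
Sum=46


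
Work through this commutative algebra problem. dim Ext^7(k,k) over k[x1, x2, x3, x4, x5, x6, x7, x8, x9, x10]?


C(n,i)=C(10,7)=120


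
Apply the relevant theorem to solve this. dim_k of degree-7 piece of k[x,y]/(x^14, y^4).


k[x,y], I = (x^14, y^4), d = 7
Need i < 14 and d-i < 4.
Range: 4 <= i <= 7.
H(7) = 4


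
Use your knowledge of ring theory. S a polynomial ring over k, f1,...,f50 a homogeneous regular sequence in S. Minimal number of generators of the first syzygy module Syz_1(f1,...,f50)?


Regular sequence => Koszul complex is the minimal free resolution.
Syz_1 minimally generated by Koszul relations f_i*e_j - f_j*e_i (i<j): mu(Syz_1) = beta_2 = C(m,2) = m(m-1)/2
m=50
50*49/2 = 1225


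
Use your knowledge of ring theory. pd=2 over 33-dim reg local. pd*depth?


pd+depth=33
depth=33-2=31
pd*depth=2*31=62


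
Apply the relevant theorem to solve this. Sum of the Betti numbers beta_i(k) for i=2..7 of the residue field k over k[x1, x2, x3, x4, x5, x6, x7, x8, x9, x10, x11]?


Koszul resolution: beta_i(k)=C(n,i), n=11
C(11,2)=55, C(11,3)=165, C(11,4)=330, C(11,5)=462, C(11,6)=462, C(11,7)=330
Sum=1804


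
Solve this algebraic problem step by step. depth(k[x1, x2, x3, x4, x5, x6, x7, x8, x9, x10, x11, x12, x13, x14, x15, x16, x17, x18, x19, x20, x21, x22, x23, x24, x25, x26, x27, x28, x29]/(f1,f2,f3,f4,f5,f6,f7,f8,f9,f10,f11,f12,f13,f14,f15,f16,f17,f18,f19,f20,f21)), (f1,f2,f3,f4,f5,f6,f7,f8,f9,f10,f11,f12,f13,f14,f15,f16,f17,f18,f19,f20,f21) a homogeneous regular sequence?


depth(R)=29
depth(R/I)=29-21=8


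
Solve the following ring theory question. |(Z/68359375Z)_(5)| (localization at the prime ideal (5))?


5-primary part: 68359375=5^10*7
Size=5^10=9765625


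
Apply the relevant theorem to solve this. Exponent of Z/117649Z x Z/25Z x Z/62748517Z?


Exponent = lcm of the cyclic orders; pairwise coprime => product.
7^6*5^2*13^7=117649*25*62748517=184557506913325


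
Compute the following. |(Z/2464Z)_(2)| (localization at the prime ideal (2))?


2-primary part: 2464=2^5*77
Size=2^5=32


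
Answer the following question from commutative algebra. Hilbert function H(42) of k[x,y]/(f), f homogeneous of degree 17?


H(t)=d for t>=d-1.
d=17, t=42
H(42)=17


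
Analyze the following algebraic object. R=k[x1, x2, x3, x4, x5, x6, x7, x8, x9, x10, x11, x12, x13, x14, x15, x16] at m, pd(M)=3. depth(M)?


pd+depth=depth(R)=16
depth=16-3=13


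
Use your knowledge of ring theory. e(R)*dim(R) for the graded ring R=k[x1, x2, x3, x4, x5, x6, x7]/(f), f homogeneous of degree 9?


e(R)=deg(f)=9, dim(R)=7-1=6
e*dim=9*6=54


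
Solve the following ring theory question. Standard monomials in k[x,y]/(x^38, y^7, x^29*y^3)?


k[x,y]/I, I = (x^38, y^7, x^29*y^3)
Rect: 38x7=266. Corner: (38-29)x(7-3)=36.
dim = 266-36 = 230


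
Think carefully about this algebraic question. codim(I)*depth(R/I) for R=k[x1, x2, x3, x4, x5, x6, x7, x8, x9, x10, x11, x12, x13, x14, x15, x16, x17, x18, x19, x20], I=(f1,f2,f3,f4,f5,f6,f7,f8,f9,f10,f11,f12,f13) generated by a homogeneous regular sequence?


codim=13, depth=dim(R/I)=20-13=7
Product=13*7=91


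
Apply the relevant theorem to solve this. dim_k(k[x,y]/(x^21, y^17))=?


Basis: x^i*y^j, i<21, j<17
21*17=357


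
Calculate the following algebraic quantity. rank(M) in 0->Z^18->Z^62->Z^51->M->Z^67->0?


Alt sum=0:
(-1)^0*18 + (-1)^1*62 + (-1)^2*51 + (-1)^3*? + (-1)^4*67=0
rank(M)=74


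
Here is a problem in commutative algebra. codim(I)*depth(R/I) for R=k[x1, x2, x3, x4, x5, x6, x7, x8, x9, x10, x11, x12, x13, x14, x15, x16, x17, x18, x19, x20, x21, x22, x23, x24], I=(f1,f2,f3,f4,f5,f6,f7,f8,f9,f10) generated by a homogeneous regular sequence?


codim=10, depth=dim(R/I)=24-10=14
Product=10*14=140


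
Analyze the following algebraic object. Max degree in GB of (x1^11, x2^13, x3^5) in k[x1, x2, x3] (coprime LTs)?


Pure powers, coprime LTs => already GB.
Degrees: 11, 13, 5
Max=13


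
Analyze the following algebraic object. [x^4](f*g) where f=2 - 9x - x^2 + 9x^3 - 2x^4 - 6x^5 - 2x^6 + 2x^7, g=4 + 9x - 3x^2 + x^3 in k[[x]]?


[x^4] = sum a_i*b_j, i+j=4
  -9*1=-9
  -1*-3=3
  9*9=81
  -2*4=-8
Sum=67


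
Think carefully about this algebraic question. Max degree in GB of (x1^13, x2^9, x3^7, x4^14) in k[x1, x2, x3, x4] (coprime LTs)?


Pure powers, coprime LTs => already GB.
Degrees: 13, 9, 7, 14
Max=14
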